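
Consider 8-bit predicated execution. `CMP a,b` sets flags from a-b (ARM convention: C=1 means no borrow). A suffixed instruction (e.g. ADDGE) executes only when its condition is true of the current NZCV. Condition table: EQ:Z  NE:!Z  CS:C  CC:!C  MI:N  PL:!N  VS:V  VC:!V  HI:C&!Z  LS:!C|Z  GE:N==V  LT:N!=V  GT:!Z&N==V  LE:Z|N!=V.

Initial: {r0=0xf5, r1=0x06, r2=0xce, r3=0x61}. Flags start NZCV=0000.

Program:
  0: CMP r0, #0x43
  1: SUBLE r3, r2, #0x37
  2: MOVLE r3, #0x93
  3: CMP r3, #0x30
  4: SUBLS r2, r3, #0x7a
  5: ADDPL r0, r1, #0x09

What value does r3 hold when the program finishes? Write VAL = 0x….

0: ✓ CMP  NZCV=1010
1: ✓ SUBLE  r3←0x97
2: ✓ MOVLE  r3←0x93
3: ✓ CMP  NZCV=0011
4: · SUBLS
5: ✓ ADDPL  r0←0x0f

VAL = 0x93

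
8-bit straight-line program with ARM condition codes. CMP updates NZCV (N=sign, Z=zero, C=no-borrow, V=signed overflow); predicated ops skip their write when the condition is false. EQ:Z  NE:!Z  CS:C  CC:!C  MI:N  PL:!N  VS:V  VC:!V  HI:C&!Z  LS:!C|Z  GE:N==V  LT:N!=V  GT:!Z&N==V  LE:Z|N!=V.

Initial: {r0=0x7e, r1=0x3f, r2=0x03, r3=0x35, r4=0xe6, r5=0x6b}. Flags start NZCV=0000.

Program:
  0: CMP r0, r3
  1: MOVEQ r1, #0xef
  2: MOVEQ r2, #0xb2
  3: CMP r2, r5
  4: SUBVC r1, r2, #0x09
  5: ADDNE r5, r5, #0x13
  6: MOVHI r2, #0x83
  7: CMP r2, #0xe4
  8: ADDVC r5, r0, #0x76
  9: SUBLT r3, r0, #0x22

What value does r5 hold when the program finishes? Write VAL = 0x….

VAL = 0xf4

[0] flags=0010 → (cmp)
[1] flags=0010 EQ?F → skip
[2] flags=0010 EQ?F → skip
[3] flags=1000 → (cmp)
[4] flags=1000 VC?T → r1=0xfa
[5] flags=1000 NE?T → r5=0x7e
[6] flags=1000 HI?F → skip
[7] flags=0000 → (cmp)
[8] flags=0000 VC?T → r5=0xf4
[9] flags=0000 LT?F → skip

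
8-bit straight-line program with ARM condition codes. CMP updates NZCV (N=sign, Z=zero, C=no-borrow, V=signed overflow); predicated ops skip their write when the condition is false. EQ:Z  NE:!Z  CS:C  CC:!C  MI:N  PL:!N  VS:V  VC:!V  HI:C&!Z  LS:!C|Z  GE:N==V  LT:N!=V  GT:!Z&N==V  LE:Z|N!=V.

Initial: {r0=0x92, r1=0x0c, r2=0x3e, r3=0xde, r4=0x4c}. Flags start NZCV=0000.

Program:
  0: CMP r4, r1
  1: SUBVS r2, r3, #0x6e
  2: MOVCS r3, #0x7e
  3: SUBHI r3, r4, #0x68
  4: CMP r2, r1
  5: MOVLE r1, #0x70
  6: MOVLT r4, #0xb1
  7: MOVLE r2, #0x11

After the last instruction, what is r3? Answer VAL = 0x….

0: ✓ CMP  NZCV=0010
1: · SUBVS
2: ✓ MOVCS  r3←0x7e
3: ✓ SUBHI  r3←0xe4
4: ✓ CMP  NZCV=0010
5: · MOVLE
6: · MOVLT
7: · MOVLE

VAL = 0xe4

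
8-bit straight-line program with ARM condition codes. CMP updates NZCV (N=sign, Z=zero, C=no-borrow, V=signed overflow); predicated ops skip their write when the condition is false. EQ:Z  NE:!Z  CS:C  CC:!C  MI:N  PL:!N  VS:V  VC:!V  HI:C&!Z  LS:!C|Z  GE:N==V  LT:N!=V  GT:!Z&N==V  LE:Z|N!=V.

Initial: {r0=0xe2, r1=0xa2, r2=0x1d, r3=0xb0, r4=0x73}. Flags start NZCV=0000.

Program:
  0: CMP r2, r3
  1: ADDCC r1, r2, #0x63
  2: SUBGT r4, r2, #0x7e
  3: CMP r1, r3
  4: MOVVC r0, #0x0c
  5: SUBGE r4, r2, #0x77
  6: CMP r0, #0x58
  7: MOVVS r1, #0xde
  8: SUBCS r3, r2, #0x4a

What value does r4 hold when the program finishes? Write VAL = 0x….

0: ✓ CMP  NZCV=0000
1: ✓ ADDCC  r1←0x80
2: ✓ SUBGT  r4←0x9f
3: ✓ CMP  NZCV=1000
4: ✓ MOVVC  r0←0x0c
5: · SUBGE
6: ✓ CMP  NZCV=1000
7: · MOVVS
8: · SUBCS

VAL = 0x9f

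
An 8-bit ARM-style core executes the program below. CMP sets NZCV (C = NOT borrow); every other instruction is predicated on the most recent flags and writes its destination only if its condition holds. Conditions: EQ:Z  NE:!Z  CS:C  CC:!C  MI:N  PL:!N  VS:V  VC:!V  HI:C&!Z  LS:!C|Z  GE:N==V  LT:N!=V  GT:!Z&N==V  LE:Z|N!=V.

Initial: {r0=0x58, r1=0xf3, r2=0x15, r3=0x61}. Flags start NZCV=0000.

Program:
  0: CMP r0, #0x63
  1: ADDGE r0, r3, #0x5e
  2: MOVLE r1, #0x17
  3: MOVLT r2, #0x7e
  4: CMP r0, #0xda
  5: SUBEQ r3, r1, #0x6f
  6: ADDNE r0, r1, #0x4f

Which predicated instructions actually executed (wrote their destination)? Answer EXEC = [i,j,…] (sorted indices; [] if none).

EXEC = [2,3,6]

[0] flags=1000 → (cmp)
[1] flags=1000 GE?F → skip
[2] flags=1000 LE?T → r1=0x17
[3] flags=1000 LT?T → r2=0x7e
[4] flags=0000 → (cmp)
[5] flags=0000 EQ?F → skip
[6] flags=0000 NE?T → r0=0x66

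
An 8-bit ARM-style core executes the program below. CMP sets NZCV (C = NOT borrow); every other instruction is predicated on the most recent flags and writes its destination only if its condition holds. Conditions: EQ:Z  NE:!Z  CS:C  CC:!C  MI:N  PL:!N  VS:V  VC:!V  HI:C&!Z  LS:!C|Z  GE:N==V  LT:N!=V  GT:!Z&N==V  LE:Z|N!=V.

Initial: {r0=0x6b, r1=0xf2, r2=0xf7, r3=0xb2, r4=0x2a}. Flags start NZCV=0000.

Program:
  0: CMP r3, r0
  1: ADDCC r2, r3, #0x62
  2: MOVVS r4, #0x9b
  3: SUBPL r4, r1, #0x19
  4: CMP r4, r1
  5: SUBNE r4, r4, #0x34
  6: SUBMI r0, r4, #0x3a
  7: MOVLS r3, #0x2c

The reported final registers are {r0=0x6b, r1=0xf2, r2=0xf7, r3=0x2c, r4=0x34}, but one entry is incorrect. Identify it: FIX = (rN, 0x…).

0: ✓ CMP  NZCV=0011
1: · ADDCC
2: ✓ MOVVS  r4←0x9b
3: ✓ SUBPL  r4←0xd9
4: ✓ CMP  NZCV=1000
5: ✓ SUBNE  r4←0xa5
6: ✓ SUBMI  r0←0x6b
7: ✓ MOVLS  r3←0x2c

FIX = (r4, 0xa5)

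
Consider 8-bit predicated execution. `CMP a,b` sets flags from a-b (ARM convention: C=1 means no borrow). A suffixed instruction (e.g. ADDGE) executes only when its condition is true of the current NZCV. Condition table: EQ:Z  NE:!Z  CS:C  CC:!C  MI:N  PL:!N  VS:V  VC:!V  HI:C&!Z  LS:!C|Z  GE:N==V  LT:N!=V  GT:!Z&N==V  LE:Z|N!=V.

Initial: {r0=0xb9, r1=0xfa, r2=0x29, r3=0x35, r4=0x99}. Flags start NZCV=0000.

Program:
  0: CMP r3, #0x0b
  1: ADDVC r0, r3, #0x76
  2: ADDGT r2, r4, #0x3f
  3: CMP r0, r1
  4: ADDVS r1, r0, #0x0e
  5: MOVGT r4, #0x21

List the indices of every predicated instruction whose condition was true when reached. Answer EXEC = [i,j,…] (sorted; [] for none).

EXEC = [1,2]

[0] flags=0010 → (cmp)
[1] flags=0010 VC?T → r0=0xab
[2] flags=0010 GT?T → r2=0xd8
[3] flags=1000 → (cmp)
[4] flags=1000 VS?F → skip
[5] flags=1000 GT?F → skip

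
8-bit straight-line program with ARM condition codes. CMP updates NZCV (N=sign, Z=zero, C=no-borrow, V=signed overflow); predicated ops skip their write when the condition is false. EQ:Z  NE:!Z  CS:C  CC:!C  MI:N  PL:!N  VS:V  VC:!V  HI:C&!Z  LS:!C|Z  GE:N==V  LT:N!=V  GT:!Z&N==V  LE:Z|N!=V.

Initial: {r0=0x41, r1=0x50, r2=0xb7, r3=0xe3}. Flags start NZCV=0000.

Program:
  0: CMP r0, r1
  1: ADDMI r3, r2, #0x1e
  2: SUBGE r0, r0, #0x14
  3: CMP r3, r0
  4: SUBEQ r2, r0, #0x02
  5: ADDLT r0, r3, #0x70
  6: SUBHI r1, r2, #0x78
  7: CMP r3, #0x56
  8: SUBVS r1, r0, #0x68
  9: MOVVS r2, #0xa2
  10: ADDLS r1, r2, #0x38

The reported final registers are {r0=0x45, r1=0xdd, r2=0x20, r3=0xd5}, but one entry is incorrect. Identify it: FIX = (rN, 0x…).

[0] flags=1000 → (cmp)
[1] flags=1000 MI?T → r3=0xd5
[2] flags=1000 GE?F → skip
[3] flags=1010 → (cmp)
[4] flags=1010 EQ?F → skip
[5] flags=1010 LT?T → r0=0x45
[6] flags=1010 HI?T → r1=0x3f
[7] flags=0011 → (cmp)
[8] flags=0011 VS?T → r1=0xdd
[9] flags=0011 VS?T → r2=0xa2
[10] flags=0011 LS?F → skip

FIX = (r2, 0xa2)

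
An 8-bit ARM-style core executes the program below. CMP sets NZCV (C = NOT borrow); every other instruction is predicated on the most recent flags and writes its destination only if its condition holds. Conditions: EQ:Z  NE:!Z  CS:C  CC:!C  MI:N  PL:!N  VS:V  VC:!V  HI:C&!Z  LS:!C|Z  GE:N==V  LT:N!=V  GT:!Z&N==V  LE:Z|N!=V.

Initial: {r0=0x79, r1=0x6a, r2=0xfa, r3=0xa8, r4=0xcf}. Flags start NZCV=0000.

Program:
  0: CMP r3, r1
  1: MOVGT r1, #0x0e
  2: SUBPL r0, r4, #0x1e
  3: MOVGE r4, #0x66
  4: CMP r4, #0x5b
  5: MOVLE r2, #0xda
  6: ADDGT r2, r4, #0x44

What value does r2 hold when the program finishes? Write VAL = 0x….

[0] flags=0011 → (cmp)
[1] flags=0011 GT?F → skip
[2] flags=0011 PL?T → r0=0xb1
[3] flags=0011 GE?F → skip
[4] flags=0011 → (cmp)
[5] flags=0011 LE?T → r2=0xda
[6] flags=0011 GT?F → skip

VAL = 0xda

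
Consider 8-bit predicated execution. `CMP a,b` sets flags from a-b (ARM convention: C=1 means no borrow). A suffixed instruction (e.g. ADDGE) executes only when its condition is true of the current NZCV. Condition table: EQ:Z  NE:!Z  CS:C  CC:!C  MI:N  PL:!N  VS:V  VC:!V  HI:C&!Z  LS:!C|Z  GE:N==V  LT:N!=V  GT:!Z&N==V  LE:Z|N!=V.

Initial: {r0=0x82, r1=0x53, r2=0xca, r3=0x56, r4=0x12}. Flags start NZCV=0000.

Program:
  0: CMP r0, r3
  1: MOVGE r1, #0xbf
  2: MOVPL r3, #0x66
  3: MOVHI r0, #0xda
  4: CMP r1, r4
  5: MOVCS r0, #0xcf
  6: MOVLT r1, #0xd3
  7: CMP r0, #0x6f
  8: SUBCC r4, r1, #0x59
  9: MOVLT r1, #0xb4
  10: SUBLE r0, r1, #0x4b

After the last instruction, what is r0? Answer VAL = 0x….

VAL = 0x69

0: ✓ CMP  NZCV=0011
1: · MOVGE
2: ✓ MOVPL  r3←0x66
3: ✓ MOVHI  r0←0xda
4: ✓ CMP  NZCV=0010
5: ✓ MOVCS  r0←0xcf
6: · MOVLT
7: ✓ CMP  NZCV=0011
8: · SUBCC
9: ✓ MOVLT  r1←0xb4
10: ✓ SUBLE  r0←0x69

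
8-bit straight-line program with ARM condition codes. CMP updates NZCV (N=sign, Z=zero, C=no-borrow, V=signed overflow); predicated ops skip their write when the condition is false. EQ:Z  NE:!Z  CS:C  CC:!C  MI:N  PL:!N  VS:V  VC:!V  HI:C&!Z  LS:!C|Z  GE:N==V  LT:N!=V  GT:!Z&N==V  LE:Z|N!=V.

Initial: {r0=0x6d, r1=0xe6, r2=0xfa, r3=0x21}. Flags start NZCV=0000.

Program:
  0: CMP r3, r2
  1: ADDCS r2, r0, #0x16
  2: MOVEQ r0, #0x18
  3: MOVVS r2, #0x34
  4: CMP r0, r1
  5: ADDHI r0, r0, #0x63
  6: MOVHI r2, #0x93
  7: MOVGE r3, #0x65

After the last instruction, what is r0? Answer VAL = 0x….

0: ✓ CMP  NZCV=0000
1: · ADDCS
2: · MOVEQ
3: · MOVVS
4: ✓ CMP  NZCV=1001
5: · ADDHI
6: · MOVHI
7: ✓ MOVGE  r3←0x65

VAL = 0x6d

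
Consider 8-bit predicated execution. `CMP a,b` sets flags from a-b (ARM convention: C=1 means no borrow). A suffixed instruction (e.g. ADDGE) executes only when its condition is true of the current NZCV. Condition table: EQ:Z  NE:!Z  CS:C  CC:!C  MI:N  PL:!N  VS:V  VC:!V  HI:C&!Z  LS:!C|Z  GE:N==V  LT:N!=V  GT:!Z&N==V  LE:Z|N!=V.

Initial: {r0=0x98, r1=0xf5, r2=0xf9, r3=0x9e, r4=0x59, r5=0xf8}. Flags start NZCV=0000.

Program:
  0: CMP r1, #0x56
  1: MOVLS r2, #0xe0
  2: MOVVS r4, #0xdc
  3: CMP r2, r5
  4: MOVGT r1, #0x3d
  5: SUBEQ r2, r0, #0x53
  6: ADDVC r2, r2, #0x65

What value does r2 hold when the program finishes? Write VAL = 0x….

0: ✓ CMP  NZCV=1010
1: · MOVLS
2: · MOVVS
3: ✓ CMP  NZCV=0010
4: ✓ MOVGT  r1←0x3d
5: · SUBEQ
6: ✓ ADDVC  r2←0x5e

VAL = 0x5e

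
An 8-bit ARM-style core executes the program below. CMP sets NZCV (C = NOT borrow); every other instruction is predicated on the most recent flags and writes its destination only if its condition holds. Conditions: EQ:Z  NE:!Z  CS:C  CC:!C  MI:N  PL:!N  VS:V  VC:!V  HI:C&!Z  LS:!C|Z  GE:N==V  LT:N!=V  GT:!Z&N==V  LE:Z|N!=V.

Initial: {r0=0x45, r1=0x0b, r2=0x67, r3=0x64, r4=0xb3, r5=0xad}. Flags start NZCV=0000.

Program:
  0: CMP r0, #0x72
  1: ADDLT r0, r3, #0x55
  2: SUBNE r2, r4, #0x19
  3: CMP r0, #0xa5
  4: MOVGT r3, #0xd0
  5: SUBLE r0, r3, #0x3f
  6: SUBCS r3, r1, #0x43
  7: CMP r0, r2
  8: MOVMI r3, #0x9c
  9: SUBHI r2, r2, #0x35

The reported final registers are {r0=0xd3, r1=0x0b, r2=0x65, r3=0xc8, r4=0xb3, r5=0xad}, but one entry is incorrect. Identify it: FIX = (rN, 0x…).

[0] flags=1000 → (cmp)
[1] flags=1000 LT?T → r0=0xb9
[2] flags=1000 NE?T → r2=0x9a
[3] flags=0010 → (cmp)
[4] flags=0010 GT?T → r3=0xd0
[5] flags=0010 LE?F → skip
[6] flags=0010 CS?T → r3=0xc8
[7] flags=0010 → (cmp)
[8] flags=0010 MI?F → skip
[9] flags=0010 HI?T → r2=0x65

FIX = (r0, 0xb9)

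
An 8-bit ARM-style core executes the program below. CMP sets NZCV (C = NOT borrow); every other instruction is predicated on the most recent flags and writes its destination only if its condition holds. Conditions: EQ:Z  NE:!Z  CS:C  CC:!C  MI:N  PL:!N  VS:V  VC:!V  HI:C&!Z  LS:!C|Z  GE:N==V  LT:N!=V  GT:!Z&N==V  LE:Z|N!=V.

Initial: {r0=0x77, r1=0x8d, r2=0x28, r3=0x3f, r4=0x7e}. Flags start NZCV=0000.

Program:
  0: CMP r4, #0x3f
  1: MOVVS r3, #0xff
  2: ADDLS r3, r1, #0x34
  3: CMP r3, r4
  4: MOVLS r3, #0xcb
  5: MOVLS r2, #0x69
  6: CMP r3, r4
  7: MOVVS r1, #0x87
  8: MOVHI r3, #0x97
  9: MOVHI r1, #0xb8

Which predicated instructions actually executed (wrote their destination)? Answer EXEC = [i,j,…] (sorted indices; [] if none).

EXEC = [4,5,7,8,9]

[0] flags=0010 → (cmp)
[1] flags=0010 VS?F → skip
[2] flags=0010 LS?F → skip
[3] flags=1000 → (cmp)
[4] flags=1000 LS?T → r3=0xcb
[5] flags=1000 LS?T → r2=0x69
[6] flags=0011 → (cmp)
[7] flags=0011 VS?T → r1=0x87
[8] flags=0011 HI?T → r3=0x97
[9] flags=0011 HI?T → r1=0xb8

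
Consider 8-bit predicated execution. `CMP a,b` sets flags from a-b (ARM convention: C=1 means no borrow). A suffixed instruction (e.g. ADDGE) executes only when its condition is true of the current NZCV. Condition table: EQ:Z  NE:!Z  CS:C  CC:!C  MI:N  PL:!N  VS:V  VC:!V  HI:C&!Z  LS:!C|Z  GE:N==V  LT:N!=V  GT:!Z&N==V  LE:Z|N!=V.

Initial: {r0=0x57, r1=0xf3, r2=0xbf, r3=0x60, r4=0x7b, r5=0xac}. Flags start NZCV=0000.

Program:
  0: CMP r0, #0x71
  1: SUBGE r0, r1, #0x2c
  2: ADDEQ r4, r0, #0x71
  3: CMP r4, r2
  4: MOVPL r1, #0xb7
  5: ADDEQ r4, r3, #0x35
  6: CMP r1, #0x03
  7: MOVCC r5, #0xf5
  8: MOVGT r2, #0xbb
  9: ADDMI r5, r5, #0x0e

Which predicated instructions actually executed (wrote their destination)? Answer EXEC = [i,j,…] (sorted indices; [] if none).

EXEC = [9]

[0] flags=1000 → (cmp)
[1] flags=1000 GE?F → skip
[2] flags=1000 EQ?F → skip
[3] flags=1001 → (cmp)
[4] flags=1001 PL?F → skip
[5] flags=1001 EQ?F → skip
[6] flags=1010 → (cmp)
[7] flags=1010 CC?F → skip
[8] flags=1010 GT?F → skip
[9] flags=1010 MI?T → r5=0xba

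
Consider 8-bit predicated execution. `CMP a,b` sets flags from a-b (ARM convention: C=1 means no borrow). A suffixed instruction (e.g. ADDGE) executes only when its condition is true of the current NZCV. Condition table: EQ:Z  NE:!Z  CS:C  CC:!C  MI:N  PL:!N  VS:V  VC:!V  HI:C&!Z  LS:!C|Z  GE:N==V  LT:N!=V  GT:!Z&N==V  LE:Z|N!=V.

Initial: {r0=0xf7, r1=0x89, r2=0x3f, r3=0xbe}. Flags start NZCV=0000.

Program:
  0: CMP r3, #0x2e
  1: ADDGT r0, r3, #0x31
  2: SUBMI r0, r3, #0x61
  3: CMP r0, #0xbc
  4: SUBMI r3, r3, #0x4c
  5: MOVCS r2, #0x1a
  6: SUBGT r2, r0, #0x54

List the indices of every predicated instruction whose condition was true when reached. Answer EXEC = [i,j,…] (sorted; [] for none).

[0] flags=1010 → (cmp)
[1] flags=1010 GT?F → skip
[2] flags=1010 MI?T → r0=0x5d
[3] flags=1001 → (cmp)
[4] flags=1001 MI?T → r3=0x72
[5] flags=1001 CS?F → skip
[6] flags=1001 GT?T → r2=0x09

EXEC = [2,4,6]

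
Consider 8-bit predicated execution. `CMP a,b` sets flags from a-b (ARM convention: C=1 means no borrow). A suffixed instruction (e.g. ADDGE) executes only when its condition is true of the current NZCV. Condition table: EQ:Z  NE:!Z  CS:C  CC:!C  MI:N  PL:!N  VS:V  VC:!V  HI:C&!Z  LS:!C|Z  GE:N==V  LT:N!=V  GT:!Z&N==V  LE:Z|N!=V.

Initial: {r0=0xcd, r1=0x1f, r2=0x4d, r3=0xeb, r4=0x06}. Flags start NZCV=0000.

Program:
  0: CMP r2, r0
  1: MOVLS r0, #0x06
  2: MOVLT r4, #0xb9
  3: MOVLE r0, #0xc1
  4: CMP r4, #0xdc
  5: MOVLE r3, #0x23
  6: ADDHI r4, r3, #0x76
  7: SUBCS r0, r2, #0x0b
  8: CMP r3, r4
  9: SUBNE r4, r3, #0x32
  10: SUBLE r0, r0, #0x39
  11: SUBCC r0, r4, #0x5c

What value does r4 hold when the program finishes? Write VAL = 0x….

VAL = 0xb9

[0] flags=1001 → (cmp)
[1] flags=1001 LS?T → r0=0x06
[2] flags=1001 LT?F → skip
[3] flags=1001 LE?F → skip
[4] flags=0000 → (cmp)
[5] flags=0000 LE?F → skip
[6] flags=0000 HI?F → skip
[7] flags=0000 CS?F → skip
[8] flags=1010 → (cmp)
[9] flags=1010 NE?T → r4=0xb9
[10] flags=1010 LE?T → r0=0xcd
[11] flags=1010 CC?F → skip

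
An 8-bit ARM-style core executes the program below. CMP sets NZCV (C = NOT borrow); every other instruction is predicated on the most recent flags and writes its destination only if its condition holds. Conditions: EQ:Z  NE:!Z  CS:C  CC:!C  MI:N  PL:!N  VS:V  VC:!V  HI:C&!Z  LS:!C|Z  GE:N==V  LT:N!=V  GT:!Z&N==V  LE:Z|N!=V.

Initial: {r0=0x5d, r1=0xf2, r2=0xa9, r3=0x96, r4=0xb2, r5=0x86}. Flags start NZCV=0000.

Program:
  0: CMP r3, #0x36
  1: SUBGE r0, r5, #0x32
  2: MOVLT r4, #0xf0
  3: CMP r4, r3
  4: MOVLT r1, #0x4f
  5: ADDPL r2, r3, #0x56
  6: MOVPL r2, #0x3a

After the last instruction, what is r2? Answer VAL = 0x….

VAL = 0x3a

[0] flags=0011 → (cmp)
[1] flags=0011 GE?F → skip
[2] flags=0011 LT?T → r4=0xf0
[3] flags=0010 → (cmp)
[4] flags=0010 LT?F → skip
[5] flags=0010 PL?T → r2=0xec
[6] flags=0010 PL?T → r2=0x3a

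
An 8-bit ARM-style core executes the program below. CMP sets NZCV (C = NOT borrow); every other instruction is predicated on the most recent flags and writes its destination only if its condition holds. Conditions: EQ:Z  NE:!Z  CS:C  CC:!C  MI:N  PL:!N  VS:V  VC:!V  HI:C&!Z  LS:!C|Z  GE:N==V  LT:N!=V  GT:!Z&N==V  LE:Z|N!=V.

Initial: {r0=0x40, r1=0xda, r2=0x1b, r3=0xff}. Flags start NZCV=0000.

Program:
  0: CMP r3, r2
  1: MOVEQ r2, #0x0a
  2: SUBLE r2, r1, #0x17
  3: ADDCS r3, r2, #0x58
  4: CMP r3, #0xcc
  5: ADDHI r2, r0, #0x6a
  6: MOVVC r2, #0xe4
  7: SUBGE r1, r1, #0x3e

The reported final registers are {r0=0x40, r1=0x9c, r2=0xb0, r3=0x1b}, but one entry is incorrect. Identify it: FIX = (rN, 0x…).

0: ✓ CMP  NZCV=1010
1: · MOVEQ
2: ✓ SUBLE  r2←0xc3
3: ✓ ADDCS  r3←0x1b
4: ✓ CMP  NZCV=0000
5: · ADDHI
6: ✓ MOVVC  r2←0xe4
7: ✓ SUBGE  r1←0x9c

FIX = (r2, 0xe4)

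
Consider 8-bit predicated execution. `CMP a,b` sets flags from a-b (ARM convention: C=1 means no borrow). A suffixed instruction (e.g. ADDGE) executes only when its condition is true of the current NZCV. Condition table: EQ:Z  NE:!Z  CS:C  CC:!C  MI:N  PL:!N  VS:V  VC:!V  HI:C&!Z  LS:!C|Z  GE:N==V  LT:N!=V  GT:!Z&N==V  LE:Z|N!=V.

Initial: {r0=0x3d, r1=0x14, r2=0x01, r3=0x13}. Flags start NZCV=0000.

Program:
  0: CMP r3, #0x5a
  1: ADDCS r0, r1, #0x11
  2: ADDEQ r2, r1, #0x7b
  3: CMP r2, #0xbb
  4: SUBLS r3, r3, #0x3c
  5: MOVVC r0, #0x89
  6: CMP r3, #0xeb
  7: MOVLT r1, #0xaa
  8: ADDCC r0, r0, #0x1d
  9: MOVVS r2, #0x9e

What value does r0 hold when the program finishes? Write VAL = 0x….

VAL = 0xa6

0: ✓ CMP  NZCV=1000
1: · ADDCS
2: · ADDEQ
3: ✓ CMP  NZCV=0000
4: ✓ SUBLS  r3←0xd7
5: ✓ MOVVC  r0←0x89
6: ✓ CMP  NZCV=1000
7: ✓ MOVLT  r1←0xaa
8: ✓ ADDCC  r0←0xa6
9: · MOVVS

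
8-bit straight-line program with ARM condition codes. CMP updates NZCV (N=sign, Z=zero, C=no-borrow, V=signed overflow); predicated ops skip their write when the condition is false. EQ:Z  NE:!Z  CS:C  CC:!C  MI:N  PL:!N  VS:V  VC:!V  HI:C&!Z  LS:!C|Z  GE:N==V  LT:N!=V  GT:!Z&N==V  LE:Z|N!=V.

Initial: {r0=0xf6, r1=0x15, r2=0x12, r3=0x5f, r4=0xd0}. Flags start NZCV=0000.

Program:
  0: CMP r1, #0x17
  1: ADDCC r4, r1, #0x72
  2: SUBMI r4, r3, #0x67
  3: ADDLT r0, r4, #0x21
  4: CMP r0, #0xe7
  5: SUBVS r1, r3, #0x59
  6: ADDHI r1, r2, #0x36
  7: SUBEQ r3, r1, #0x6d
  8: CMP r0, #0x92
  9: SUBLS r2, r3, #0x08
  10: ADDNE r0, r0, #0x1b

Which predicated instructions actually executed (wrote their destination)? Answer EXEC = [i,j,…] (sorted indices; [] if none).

0: ✓ CMP  NZCV=1000
1: ✓ ADDCC  r4←0x87
2: ✓ SUBMI  r4←0xf8
3: ✓ ADDLT  r0←0x19
4: ✓ CMP  NZCV=0000
5: · SUBVS
6: · ADDHI
7: · SUBEQ
8: ✓ CMP  NZCV=1001
9: ✓ SUBLS  r2←0x57
10: ✓ ADDNE  r0←0x34

EXEC = [1,2,3,9,10]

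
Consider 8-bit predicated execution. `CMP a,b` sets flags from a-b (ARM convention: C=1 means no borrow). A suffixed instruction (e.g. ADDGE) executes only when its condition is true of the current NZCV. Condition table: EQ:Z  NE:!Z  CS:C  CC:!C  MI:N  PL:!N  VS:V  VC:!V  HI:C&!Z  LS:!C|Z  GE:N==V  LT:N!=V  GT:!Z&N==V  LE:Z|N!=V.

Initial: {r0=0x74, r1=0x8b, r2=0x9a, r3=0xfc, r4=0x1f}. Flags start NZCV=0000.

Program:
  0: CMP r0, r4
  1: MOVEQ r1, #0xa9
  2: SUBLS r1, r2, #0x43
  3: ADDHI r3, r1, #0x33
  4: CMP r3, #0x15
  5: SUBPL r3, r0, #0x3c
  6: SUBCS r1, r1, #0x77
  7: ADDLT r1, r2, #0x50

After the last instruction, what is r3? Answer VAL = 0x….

0: ✓ CMP  NZCV=0010
1: · MOVEQ
2: · SUBLS
3: ✓ ADDHI  r3←0xbe
4: ✓ CMP  NZCV=1010
5: · SUBPL
6: ✓ SUBCS  r1←0x14
7: ✓ ADDLT  r1←0xea

VAL = 0xbe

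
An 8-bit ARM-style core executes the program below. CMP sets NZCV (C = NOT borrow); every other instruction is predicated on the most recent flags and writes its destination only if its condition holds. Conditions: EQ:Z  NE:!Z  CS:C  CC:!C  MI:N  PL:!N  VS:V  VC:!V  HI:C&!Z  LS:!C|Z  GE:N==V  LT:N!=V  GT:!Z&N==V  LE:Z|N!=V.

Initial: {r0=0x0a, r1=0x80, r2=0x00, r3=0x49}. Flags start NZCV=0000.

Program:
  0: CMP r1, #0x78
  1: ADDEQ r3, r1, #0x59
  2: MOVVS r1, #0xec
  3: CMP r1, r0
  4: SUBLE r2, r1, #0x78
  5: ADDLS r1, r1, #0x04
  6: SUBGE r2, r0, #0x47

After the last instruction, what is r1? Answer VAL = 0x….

VAL = 0xec

[0] flags=0011 → (cmp)
[1] flags=0011 EQ?F → skip
[2] flags=0011 VS?T → r1=0xec
[3] flags=1010 → (cmp)
[4] flags=1010 LE?T → r2=0x74
[5] flags=1010 LS?F → skip
[6] flags=1010 GE?F → skip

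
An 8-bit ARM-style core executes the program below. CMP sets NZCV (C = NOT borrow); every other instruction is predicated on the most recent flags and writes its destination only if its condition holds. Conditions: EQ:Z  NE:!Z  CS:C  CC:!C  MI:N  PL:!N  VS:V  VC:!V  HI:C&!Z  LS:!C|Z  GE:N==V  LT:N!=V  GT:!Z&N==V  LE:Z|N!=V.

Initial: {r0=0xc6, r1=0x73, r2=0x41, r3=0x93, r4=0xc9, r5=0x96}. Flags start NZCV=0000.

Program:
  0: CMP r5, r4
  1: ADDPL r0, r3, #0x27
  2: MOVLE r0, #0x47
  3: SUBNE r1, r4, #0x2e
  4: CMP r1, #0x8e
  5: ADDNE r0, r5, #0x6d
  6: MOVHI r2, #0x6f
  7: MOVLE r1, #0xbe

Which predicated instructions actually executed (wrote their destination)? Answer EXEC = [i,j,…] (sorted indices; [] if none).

EXEC = [2,3,5,6]

[0] flags=1000 → (cmp)
[1] flags=1000 PL?F → skip
[2] flags=1000 LE?T → r0=0x47
[3] flags=1000 NE?T → r1=0x9b
[4] flags=0010 → (cmp)
[5] flags=0010 NE?T → r0=0x03
[6] flags=0010 HI?T → r2=0x6f
[7] flags=0010 LE?F → skip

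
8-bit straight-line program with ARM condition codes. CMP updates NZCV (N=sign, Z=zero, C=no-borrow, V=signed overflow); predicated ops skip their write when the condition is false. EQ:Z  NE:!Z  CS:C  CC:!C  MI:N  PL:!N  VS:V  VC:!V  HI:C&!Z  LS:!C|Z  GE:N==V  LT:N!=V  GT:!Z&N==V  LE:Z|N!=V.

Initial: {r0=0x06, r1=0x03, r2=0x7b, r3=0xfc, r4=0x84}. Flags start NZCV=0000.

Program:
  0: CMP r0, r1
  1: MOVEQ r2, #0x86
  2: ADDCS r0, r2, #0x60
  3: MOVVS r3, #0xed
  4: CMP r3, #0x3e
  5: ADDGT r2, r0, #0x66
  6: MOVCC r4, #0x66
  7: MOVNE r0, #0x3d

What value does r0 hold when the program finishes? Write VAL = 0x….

VAL = 0x3d

0: ✓ CMP  NZCV=0010
1: · MOVEQ
2: ✓ ADDCS  r0←0xdb
3: · MOVVS
4: ✓ CMP  NZCV=1010
5: · ADDGT
6: · MOVCC
7: ✓ MOVNE  r0←0x3d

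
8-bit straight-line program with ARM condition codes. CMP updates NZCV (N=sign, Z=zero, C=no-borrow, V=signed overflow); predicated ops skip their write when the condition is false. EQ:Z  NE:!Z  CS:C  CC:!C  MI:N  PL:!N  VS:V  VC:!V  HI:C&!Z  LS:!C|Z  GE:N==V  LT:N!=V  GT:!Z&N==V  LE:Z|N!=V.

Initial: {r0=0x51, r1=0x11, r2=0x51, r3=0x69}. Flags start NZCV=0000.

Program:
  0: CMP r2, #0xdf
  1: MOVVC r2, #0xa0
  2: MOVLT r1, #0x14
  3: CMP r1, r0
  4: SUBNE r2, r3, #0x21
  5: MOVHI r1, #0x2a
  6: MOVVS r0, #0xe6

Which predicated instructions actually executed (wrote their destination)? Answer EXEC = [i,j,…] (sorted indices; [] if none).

0: ✓ CMP  NZCV=0000
1: ✓ MOVVC  r2←0xa0
2: · MOVLT
3: ✓ CMP  NZCV=1000
4: ✓ SUBNE  r2←0x48
5: · MOVHI
6: · MOVVS

EXEC = [1,4]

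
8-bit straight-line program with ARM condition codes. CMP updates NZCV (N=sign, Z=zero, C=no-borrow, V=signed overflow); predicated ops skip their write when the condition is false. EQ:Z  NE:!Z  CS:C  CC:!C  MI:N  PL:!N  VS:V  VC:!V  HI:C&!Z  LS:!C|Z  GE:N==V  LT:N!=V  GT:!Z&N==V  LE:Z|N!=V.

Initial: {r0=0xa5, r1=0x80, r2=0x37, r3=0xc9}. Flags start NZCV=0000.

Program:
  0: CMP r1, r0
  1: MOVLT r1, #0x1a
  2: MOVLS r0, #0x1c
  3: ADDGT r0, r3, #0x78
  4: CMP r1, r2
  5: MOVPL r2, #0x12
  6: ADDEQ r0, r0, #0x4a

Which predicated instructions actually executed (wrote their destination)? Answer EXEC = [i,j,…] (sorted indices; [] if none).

[0] flags=1000 → (cmp)
[1] flags=1000 LT?T → r1=0x1a
[2] flags=1000 LS?T → r0=0x1c
[3] flags=1000 GT?F → skip
[4] flags=1000 → (cmp)
[5] flags=1000 PL?F → skip
[6] flags=1000 EQ?F → skip

EXEC = [1,2]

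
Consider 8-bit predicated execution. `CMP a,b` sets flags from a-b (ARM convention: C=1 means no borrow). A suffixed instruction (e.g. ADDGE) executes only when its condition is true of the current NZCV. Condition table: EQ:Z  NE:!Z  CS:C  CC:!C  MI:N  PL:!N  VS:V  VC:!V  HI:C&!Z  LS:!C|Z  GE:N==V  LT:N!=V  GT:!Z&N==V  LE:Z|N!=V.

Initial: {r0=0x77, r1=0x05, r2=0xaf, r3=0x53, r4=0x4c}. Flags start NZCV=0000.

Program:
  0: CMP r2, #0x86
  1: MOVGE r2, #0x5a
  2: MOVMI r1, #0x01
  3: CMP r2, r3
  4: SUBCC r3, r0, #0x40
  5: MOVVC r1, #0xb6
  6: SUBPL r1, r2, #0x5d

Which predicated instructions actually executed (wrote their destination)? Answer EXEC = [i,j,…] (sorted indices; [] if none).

[0] flags=0010 → (cmp)
[1] flags=0010 GE?T → r2=0x5a
[2] flags=0010 MI?F → skip
[3] flags=0010 → (cmp)
[4] flags=0010 CC?F → skip
[5] flags=0010 VC?T → r1=0xb6
[6] flags=0010 PL?T → r1=0xfd

EXEC = [1,5,6]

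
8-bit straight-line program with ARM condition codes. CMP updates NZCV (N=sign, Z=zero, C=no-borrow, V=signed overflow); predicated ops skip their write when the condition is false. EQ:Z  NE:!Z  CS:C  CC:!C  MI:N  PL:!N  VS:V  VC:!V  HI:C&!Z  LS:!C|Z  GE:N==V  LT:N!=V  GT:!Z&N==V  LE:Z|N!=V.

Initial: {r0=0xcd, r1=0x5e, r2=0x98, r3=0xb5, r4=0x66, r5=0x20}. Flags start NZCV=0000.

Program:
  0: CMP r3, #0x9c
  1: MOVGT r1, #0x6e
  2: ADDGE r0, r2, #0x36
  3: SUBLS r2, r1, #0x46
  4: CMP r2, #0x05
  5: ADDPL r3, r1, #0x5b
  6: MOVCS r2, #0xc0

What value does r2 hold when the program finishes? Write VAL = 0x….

VAL = 0xc0

0: ✓ CMP  NZCV=0010
1: ✓ MOVGT  r1←0x6e
2: ✓ ADDGE  r0←0xce
3: · SUBLS
4: ✓ CMP  NZCV=1010
5: · ADDPL
6: ✓ MOVCS  r2←0xc0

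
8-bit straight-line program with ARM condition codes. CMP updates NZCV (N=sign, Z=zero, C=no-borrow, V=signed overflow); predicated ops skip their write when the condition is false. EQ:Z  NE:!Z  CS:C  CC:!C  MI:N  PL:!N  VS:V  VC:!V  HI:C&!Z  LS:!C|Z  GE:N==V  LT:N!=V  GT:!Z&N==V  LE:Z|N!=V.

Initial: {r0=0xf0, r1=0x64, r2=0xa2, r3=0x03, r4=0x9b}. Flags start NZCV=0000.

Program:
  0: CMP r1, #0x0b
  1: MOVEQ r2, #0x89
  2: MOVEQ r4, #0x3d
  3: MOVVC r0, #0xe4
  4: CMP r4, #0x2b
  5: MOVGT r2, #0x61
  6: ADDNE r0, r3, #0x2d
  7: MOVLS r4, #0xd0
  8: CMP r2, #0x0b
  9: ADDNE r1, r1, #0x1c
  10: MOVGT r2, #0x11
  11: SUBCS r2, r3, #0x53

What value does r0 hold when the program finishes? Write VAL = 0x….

VAL = 0x30

0: ✓ CMP  NZCV=0010
1: · MOVEQ
2: · MOVEQ
3: ✓ MOVVC  r0←0xe4
4: ✓ CMP  NZCV=0011
5: · MOVGT
6: ✓ ADDNE  r0←0x30
7: · MOVLS
8: ✓ CMP  NZCV=1010
9: ✓ ADDNE  r1←0x80
10: · MOVGT
11: ✓ SUBCS  r2←0xb0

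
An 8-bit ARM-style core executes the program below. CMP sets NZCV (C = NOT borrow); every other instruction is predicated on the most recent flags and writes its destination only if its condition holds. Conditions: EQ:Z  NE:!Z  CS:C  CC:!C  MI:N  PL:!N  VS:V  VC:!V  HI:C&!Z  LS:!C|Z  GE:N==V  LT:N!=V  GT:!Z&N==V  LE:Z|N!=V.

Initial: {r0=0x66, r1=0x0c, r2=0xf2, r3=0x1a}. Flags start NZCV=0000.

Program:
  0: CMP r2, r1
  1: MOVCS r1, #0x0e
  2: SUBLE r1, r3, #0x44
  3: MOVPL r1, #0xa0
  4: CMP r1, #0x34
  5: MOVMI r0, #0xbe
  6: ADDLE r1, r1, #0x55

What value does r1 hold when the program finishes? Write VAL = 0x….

VAL = 0x2b

0: ✓ CMP  NZCV=1010
1: ✓ MOVCS  r1←0x0e
2: ✓ SUBLE  r1←0xd6
3: · MOVPL
4: ✓ CMP  NZCV=1010
5: ✓ MOVMI  r0←0xbe
6: ✓ ADDLE  r1←0x2b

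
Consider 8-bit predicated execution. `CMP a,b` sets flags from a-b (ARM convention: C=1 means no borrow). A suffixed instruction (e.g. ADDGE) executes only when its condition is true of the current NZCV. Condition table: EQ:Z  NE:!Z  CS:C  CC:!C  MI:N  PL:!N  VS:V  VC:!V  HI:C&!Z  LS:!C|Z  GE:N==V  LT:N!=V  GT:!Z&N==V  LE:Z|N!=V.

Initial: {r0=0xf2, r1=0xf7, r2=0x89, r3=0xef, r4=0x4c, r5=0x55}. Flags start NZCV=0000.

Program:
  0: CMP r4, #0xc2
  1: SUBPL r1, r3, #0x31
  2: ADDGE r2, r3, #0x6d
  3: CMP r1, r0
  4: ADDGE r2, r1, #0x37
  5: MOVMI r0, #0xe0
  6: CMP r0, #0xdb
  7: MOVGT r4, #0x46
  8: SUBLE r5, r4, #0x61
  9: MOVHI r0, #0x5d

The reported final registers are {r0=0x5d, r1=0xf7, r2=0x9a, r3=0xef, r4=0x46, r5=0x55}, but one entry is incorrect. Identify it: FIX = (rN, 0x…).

0: ✓ CMP  NZCV=1001
1: · SUBPL
2: ✓ ADDGE  r2←0x5c
3: ✓ CMP  NZCV=0010
4: ✓ ADDGE  r2←0x2e
5: · MOVMI
6: ✓ CMP  NZCV=0010
7: ✓ MOVGT  r4←0x46
8: · SUBLE
9: ✓ MOVHI  r0←0x5d

FIX = (r2, 0x2e)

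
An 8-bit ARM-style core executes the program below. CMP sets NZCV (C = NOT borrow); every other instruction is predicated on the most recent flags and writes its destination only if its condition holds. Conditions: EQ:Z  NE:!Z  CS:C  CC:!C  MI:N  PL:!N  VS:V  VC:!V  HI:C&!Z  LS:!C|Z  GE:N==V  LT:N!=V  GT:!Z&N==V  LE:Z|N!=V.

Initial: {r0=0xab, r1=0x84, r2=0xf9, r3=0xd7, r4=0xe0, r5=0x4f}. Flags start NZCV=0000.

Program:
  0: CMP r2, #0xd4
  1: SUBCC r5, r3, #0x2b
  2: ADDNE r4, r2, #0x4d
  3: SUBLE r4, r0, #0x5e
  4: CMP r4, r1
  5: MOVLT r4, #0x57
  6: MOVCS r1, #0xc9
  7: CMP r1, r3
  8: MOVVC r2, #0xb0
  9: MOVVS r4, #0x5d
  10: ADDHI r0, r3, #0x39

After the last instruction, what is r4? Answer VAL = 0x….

[0] flags=0010 → (cmp)
[1] flags=0010 CC?F → skip
[2] flags=0010 NE?T → r4=0x46
[3] flags=0010 LE?F → skip
[4] flags=1001 → (cmp)
[5] flags=1001 LT?F → skip
[6] flags=1001 CS?F → skip
[7] flags=1000 → (cmp)
[8] flags=1000 VC?T → r2=0xb0
[9] flags=1000 VS?F → skip
[10] flags=1000 HI?F → skip

VAL = 0x46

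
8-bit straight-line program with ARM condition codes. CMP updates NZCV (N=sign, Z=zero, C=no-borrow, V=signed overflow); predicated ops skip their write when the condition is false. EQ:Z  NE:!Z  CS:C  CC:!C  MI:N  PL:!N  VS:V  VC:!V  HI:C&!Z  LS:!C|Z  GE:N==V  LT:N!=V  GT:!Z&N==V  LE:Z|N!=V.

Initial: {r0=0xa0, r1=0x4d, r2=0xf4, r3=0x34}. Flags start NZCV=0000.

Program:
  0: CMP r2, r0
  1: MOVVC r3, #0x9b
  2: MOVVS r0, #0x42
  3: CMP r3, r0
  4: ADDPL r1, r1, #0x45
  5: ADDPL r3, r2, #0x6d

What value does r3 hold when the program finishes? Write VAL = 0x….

VAL = 0x9b

[0] flags=0010 → (cmp)
[1] flags=0010 VC?T → r3=0x9b
[2] flags=0010 VS?F → skip
[3] flags=1000 → (cmp)
[4] flags=1000 PL?F → skip
[5] flags=1000 PL?F → skip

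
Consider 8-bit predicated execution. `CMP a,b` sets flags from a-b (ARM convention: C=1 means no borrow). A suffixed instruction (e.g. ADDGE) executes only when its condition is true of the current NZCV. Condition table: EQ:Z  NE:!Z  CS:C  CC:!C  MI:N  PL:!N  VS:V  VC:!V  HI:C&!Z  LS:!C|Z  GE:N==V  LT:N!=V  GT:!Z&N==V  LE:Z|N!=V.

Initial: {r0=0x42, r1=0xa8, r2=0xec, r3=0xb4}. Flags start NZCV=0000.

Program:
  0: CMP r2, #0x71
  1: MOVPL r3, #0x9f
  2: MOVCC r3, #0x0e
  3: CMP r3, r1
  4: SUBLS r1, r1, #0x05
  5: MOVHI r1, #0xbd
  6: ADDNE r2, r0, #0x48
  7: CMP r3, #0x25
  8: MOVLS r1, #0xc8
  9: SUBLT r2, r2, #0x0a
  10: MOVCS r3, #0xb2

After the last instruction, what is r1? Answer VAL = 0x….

VAL = 0xa3

[0] flags=0011 → (cmp)
[1] flags=0011 PL?T → r3=0x9f
[2] flags=0011 CC?F → skip
[3] flags=1000 → (cmp)
[4] flags=1000 LS?T → r1=0xa3
[5] flags=1000 HI?F → skip
[6] flags=1000 NE?T → r2=0x8a
[7] flags=0011 → (cmp)
[8] flags=0011 LS?F → skip
[9] flags=0011 LT?T → r2=0x80
[10] flags=0011 CS?T → r3=0xb2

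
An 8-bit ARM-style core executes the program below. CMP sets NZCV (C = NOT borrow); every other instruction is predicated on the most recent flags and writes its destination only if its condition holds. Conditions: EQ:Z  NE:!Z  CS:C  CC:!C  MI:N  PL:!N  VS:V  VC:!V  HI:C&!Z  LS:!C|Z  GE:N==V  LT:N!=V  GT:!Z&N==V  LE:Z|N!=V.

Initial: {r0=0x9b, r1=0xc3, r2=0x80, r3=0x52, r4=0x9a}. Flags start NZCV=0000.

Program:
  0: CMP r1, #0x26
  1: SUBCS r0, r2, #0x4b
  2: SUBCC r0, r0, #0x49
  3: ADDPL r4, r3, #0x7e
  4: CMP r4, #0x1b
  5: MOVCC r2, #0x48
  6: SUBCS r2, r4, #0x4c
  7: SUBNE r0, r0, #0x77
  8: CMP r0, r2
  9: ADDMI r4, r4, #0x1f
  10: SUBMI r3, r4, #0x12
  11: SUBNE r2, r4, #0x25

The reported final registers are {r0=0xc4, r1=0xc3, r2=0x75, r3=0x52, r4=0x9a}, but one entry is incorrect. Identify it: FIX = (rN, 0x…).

FIX = (r0, 0xbe)

0: ✓ CMP  NZCV=1010
1: ✓ SUBCS  r0←0x35
2: · SUBCC
3: · ADDPL
4: ✓ CMP  NZCV=0011
5: · MOVCC
6: ✓ SUBCS  r2←0x4e
7: ✓ SUBNE  r0←0xbe
8: ✓ CMP  NZCV=0011
9: · ADDMI
10: · SUBMI
11: ✓ SUBNE  r2←0x75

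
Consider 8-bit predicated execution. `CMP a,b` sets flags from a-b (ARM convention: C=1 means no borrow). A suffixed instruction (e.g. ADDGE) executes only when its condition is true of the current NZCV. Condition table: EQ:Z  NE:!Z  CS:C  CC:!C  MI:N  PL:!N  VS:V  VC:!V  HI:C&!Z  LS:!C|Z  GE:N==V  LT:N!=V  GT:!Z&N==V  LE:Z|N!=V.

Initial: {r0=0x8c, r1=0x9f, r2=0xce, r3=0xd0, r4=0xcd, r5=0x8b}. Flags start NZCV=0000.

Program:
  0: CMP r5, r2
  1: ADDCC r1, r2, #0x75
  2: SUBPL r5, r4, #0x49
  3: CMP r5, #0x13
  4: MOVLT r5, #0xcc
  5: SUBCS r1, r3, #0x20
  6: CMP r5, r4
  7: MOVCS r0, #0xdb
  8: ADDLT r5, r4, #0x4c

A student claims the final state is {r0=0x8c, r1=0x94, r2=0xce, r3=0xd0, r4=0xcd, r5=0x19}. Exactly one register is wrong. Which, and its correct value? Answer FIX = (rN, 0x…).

0: ✓ CMP  NZCV=1000
1: ✓ ADDCC  r1←0x43
2: · SUBPL
3: ✓ CMP  NZCV=0011
4: ✓ MOVLT  r5←0xcc
5: ✓ SUBCS  r1←0xb0
6: ✓ CMP  NZCV=1000
7: · MOVCS
8: ✓ ADDLT  r5←0x19

FIX = (r1, 0xb0)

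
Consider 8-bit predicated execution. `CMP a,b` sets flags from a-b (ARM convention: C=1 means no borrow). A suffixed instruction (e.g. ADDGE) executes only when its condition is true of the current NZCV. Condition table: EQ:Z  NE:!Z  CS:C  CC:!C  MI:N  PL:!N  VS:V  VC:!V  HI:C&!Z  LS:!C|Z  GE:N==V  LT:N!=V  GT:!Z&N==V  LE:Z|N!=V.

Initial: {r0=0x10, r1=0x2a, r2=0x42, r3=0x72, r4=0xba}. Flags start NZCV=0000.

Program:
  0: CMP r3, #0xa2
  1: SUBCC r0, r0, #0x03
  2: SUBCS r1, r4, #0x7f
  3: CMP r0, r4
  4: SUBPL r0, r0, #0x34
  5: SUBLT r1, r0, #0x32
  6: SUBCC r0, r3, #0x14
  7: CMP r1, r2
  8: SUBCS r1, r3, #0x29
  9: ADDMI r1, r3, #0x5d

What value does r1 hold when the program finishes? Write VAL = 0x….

[0] flags=1001 → (cmp)
[1] flags=1001 CC?T → r0=0x0d
[2] flags=1001 CS?F → skip
[3] flags=0000 → (cmp)
[4] flags=0000 PL?T → r0=0xd9
[5] flags=0000 LT?F → skip
[6] flags=0000 CC?T → r0=0x5e
[7] flags=1000 → (cmp)
[8] flags=1000 CS?F → skip
[9] flags=1000 MI?T → r1=0xcf

VAL = 0xcf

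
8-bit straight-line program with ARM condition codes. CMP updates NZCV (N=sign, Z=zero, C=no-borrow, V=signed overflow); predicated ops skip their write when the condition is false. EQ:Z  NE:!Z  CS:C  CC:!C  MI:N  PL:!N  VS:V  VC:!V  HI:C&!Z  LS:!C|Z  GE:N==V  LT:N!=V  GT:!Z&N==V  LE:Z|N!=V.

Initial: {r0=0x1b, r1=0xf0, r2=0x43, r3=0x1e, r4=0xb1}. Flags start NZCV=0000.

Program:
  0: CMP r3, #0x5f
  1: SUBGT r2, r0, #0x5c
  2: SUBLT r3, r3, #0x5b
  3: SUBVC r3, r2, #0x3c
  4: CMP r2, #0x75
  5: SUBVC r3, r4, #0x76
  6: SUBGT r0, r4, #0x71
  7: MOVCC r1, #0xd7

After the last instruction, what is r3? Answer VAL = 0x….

VAL = 0x3b

0: ✓ CMP  NZCV=1000
1: · SUBGT
2: ✓ SUBLT  r3←0xc3
3: ✓ SUBVC  r3←0x07
4: ✓ CMP  NZCV=1000
5: ✓ SUBVC  r3←0x3b
6: · SUBGT
7: ✓ MOVCC  r1←0xd7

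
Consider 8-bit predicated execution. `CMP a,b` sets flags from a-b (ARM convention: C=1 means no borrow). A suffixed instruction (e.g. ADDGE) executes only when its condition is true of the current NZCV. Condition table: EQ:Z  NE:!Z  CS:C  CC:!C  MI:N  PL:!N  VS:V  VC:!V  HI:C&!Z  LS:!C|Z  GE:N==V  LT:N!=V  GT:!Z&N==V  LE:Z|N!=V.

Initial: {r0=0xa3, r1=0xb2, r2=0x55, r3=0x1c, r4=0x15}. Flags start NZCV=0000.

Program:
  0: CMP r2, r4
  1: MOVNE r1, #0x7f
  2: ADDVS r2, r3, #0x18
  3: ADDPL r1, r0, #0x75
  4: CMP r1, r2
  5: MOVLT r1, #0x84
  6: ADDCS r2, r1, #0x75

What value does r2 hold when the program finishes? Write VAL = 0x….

VAL = 0x55

0: ✓ CMP  NZCV=0010
1: ✓ MOVNE  r1←0x7f
2: · ADDVS
3: ✓ ADDPL  r1←0x18
4: ✓ CMP  NZCV=1000
5: ✓ MOVLT  r1←0x84
6: · ADDCS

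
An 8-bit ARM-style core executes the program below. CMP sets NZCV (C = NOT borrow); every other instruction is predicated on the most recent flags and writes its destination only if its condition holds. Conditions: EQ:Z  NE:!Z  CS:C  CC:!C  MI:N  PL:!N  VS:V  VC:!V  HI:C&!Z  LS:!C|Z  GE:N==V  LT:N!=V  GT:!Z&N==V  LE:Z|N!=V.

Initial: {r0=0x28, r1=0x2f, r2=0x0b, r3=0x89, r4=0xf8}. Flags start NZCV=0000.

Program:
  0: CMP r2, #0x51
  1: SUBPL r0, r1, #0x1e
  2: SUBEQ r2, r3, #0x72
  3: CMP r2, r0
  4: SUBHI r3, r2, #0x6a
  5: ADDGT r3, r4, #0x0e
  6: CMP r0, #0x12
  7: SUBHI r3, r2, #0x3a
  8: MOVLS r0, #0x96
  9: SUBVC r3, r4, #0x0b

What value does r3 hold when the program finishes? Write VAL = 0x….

VAL = 0xed

0: ✓ CMP  NZCV=1000
1: · SUBPL
2: · SUBEQ
3: ✓ CMP  NZCV=1000
4: · SUBHI
5: · ADDGT
6: ✓ CMP  NZCV=0010
7: ✓ SUBHI  r3←0xd1
8: · MOVLS
9: ✓ SUBVC  r3←0xed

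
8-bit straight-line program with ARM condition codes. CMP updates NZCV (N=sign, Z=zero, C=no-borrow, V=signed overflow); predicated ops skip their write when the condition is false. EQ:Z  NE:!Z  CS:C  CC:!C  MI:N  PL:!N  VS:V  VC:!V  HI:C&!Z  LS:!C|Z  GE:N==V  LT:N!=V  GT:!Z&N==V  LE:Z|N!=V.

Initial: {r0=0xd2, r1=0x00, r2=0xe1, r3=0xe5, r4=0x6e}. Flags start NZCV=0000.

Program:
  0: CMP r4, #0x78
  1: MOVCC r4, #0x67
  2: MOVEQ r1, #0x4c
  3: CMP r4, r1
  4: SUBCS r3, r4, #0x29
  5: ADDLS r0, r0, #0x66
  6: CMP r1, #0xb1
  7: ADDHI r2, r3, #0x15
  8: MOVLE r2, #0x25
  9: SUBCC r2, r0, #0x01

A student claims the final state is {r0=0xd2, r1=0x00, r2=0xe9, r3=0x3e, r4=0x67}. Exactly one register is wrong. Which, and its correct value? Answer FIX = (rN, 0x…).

0: ✓ CMP  NZCV=1000
1: ✓ MOVCC  r4←0x67
2: · MOVEQ
3: ✓ CMP  NZCV=0010
4: ✓ SUBCS  r3←0x3e
5: · ADDLS
6: ✓ CMP  NZCV=0000
7: · ADDHI
8: · MOVLE
9: ✓ SUBCC  r2←0xd1

FIX = (r2, 0xd1)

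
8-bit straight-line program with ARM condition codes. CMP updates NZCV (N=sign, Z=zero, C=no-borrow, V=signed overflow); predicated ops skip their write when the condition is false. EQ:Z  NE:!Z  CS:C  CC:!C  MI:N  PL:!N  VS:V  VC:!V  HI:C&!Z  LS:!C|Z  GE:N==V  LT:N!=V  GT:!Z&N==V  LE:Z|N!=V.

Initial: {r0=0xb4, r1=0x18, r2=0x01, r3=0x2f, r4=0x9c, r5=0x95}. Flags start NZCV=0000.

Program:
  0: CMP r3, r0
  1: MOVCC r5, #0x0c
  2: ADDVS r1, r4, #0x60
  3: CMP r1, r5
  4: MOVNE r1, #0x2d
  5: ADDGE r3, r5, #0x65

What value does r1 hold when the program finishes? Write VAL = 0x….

[0] flags=0000 → (cmp)
[1] flags=0000 CC?T → r5=0x0c
[2] flags=0000 VS?F → skip
[3] flags=0010 → (cmp)
[4] flags=0010 NE?T → r1=0x2d
[5] flags=0010 GE?T → r3=0x71

VAL = 0x2d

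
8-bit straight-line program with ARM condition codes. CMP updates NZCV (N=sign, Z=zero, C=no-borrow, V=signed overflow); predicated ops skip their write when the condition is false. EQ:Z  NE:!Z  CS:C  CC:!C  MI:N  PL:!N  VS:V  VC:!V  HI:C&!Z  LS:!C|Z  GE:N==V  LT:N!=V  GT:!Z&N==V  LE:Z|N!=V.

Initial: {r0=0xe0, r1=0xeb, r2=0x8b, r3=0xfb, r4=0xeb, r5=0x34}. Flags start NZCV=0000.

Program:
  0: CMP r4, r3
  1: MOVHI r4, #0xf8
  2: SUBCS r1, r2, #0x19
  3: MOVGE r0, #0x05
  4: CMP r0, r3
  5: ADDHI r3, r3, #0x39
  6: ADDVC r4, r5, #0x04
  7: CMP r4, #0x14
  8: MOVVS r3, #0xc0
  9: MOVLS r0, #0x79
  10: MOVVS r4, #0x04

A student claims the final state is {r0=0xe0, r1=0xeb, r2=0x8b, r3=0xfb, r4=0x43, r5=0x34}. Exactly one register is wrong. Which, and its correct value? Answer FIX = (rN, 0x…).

FIX = (r4, 0x38)

0: ✓ CMP  NZCV=1000
1: · MOVHI
2: · SUBCS
3: · MOVGE
4: ✓ CMP  NZCV=1000
5: · ADDHI
6: ✓ ADDVC  r4←0x38
7: ✓ CMP  NZCV=0010
8: · MOVVS
9: · MOVLS
10: · MOVVS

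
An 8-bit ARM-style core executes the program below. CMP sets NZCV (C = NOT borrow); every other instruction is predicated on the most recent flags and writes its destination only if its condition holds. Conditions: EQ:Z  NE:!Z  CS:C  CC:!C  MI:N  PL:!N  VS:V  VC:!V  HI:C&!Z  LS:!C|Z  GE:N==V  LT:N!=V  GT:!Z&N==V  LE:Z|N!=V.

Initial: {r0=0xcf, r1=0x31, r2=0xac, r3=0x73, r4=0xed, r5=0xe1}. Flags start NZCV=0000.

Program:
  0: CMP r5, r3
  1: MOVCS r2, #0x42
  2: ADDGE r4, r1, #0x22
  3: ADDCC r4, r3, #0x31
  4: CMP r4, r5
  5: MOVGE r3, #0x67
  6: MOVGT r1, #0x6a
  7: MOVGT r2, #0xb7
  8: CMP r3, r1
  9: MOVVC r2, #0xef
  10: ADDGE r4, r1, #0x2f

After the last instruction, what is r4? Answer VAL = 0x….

VAL = 0xed

0: ✓ CMP  NZCV=0011
1: ✓ MOVCS  r2←0x42
2: · ADDGE
3: · ADDCC
4: ✓ CMP  NZCV=0010
5: ✓ MOVGE  r3←0x67
6: ✓ MOVGT  r1←0x6a
7: ✓ MOVGT  r2←0xb7
8: ✓ CMP  NZCV=1000
9: ✓ MOVVC  r2←0xef
10: · ADDGE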